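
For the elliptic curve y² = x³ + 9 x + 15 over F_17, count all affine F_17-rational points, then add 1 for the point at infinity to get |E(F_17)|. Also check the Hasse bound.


Affine points = {(0, 7), (0, 10), (1, 5), (1, 12), (3, 1), (3, 16), (4, 8), (4, 9), (5, 7), (5, 10), (6, 8), (6, 9), (7, 8), (7, 9), (8, 2), (8, 15), (9, 3), (9, 14), (10, 0), (11, 0), (12, 7), (12, 10), (13, 0)}; affine count = 23; |E(F_17)| = 24.

Discriminant check: Δ ∝ 4a³ + 27b² = 4·9³ + 27·15² = 4·729 + 27·225 ≡ 15 (mod 17). Nonzero ⇒ E is nonsingular.
For each x ∈ F_17, compute rhs = x³ + 9·x + 15 mod 17, then count y ∈ F_17 with y² ≡ rhs.
  x = 0: rhs = 15, matching y values: 7, 10 (2 points).
  x = 1: rhs = 8, matching y values: 5, 12 (2 points).
  x = 2: rhs = 7, matching y values: none (0 points).
  x = 3: rhs = 1, matching y values: 1, 16 (2 points).
  x = 4: rhs = 13, matching y values: 8, 9 (2 points).
  x = 5: rhs = 15, matching y values: 7, 10 (2 points).
  x = 6: rhs = 13, matching y values: 8, 9 (2 points).
  x = 7: rhs = 13, matching y values: 8, 9 (2 points).
  x = 8: rhs = 4, matching y values: 2, 15 (2 points).
  x = 9: rhs = 9, matching y values: 3, 14 (2 points).
  x = 10: rhs = 0, matching y values: 0 (1 points).
  x = 11: rhs = 0, matching y values: 0 (1 points).
  x = 12: rhs = 15, matching y values: 7, 10 (2 points).
  x = 13: rhs = 0, matching y values: 0 (1 points).
  x = 14: rhs = 12, matching y values: none (0 points).
  x = 15: rhs = 6, matching y values: none (0 points).
  x = 16: rhs = 5, matching y values: none (0 points).
Total affine count: 23.
Full point count |E(F_17)| = 23 + 1 = 24.
Hasse bound: |24 − (17+1)| = |6| = 6 ≤ 2√17 ≈ 8.2462 ✓.


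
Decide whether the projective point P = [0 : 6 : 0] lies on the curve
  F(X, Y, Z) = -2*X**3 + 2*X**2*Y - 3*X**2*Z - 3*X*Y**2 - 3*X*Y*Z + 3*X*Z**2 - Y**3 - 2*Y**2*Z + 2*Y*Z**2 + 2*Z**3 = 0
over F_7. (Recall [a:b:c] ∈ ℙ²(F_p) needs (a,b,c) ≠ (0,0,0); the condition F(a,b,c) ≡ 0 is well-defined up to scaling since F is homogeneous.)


F(0,6,0) ≡ 1 (mod 7); P is NOT on the curve.

Evaluate F(0, 6, 0) term-by-term (mod 7).
  -2*X**3 ↦ -2·0·1·1 = 0
  2*X**2*Y ↦ 2·0·6·1 = 0
  -3*X**2*Z ↦ -3·0·1·0 = 0
  -3*X*Y**2 ↦ -3·0·36·1 = 0
  -3*X*Y*Z ↦ -3·0·6·0 = 0
  3*X*Z**2 ↦ 3·0·1·0 = 0
  -Y**3 ↦ -1·1·216·1 = -216
  -2*Y**2*Z ↦ -2·1·36·0 = 0
  2*Y*Z**2 ↦ 2·1·6·0 = 0
  2*Z**3 ↦ 2·1·1·0 = 0
Sum: F(0, 6, 0) = (0) + (0) + (0) + (0) + (0) + (0) + (-216) + (0) + (0) + (0) = -216.
Reducing mod 7: -216 ≡ 1 (mod 7).
Since F(a, b, c) ≡ 1 ≠ 0 (mod 7), P does NOT lie on the curve.


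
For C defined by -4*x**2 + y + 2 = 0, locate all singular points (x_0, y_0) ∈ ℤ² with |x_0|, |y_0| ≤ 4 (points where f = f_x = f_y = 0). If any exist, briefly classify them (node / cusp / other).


No singular points in the scanned grid; C is smooth there.

Compute partial derivatives:
  f_x = -8*x.
  f_y = 1.
f_y = 1 is a nonzero constant, so f_y never vanishes: no point (x, y) can satisfy f = f_x = f_y = 0. In particular no (x, y) ∈ {−4, ..., 4}² is singular; the curve is smooth.


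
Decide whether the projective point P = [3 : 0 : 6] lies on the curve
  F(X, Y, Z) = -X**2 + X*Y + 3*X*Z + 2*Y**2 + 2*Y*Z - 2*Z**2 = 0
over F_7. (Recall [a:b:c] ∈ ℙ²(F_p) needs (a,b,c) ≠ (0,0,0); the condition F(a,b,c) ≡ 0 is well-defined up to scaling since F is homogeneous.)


F(3,0,6) ≡ 1 (mod 7); P is NOT on the curve.

Evaluate F(3, 0, 6) term-by-term (mod 7).
  -X**2 ↦ -1·9·1·1 = -9
  X*Y ↦ 1·3·0·1 = 0
  3*X*Z ↦ 3·3·1·6 = 54
  2*Y**2 ↦ 2·1·0·1 = 0
  2*Y*Z ↦ 2·1·0·6 = 0
  -2*Z**2 ↦ -2·1·1·36 = -72
Sum: F(3, 0, 6) = (-9) + (0) + (54) + (0) + (0) + (-72) = -27.
Reducing mod 7: -27 ≡ 1 (mod 7).
Since F(a, b, c) ≡ 1 ≠ 0 (mod 7), P does NOT lie on the curve.


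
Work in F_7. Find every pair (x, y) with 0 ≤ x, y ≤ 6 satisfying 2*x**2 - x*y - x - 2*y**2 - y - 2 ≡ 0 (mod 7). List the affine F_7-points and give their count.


Affine F_7-points: {(3, 1), (3, 4), (4, 3), (4, 5), (5, 1), (5, 3), (6, 2), (6, 5)}; count = 8.

For each of the 49 pairs (x, y) ∈ F_7², evaluate f(x, y) mod 7. Record the zeros.
  x = 0: [0↦5, 1↦2, 2↦2, 3↦5, 4↦4, 5↦6, 6↦4]  zeros at y ∈ ∅
  x = 1: [0↦6, 1↦2, 2↦1, 3↦3, 4↦1, 5↦2, 6↦6]  zeros at y ∈ ∅
  x = 2: [0↦4, 1↦6, 2↦4, 3↦5, 4↦2, 5↦2, 6↦5]  zeros at y ∈ ∅
  x = 3: [0↦6, 1↦0, 2↦4, 3↦4, 4↦0, 5↦6, 6↦1]  zeros at y ∈ {1, 4}
  x = 4: [0↦5, 1↦5, 2↦1, 3↦0, 4↦2, 5↦0, 6↦1]  zeros at y ∈ {3, 5}
  x = 5: [0↦1, 1↦0, 2↦2, 3↦0, 4↦1, 5↦5, 6↦5]  zeros at y ∈ {1, 3}
  x = 6: [0↦1, 1↦6, 2↦0, 3↦4, 4↦4, 5↦0, 6↦6]  zeros at y ∈ {2, 5}
Collecting zeros: affine points = {(3, 1), (3, 4), (4, 3), (4, 5), (5, 1), (5, 3), (6, 2), (6, 5)}.
Total count |C(F_7)_aff| = 8.


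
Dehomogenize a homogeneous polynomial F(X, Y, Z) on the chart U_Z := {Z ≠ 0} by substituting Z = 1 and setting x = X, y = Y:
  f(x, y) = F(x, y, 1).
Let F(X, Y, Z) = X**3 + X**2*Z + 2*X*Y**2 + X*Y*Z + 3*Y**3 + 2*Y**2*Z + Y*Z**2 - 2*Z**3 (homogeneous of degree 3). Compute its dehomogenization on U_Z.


f(x, y) = x**3 + x**2 + 2*x*y**2 + x*y + 3*y**3 + 2*y**2 + y - 2

On U_Z we set Z = 1. Each monomial c·X^i·Y^j·Z^k in F becomes c·x^i·y^j·1^k = c·x^i·y^j.
Substituting Z = 1: F(X, Y, 1) = x**3 + x**2 + 2*x*y**2 + x*y + 3*y**3 + 2*y**2 + y - 2.
Note: deg(f) ≤ deg(F) = 3; strict inequality happens when F is divisible by Z (lost terms).


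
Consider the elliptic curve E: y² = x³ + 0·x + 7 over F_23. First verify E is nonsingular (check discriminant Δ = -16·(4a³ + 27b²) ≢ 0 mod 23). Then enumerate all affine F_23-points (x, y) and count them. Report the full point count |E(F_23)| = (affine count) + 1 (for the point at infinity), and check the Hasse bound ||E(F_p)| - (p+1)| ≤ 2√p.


Affine points = {(1, 10), (1, 13), (4, 5), (4, 18), (6, 4), (6, 19), (8, 6), (8, 17), (9, 0), (10, 8), (10, 15), (11, 2), (11, 21), (15, 1), (15, 22), (16, 3), (16, 20), (19, 9), (19, 14), (20, 7), (20, 16), (22, 11), (22, 12)}; affine count = 23; |E(F_23)| = 24.

Discriminant check: Δ ∝ 4a³ + 27b² = 4·0³ + 27·7² = 4·0 + 27·49 ≡ 12 (mod 23). Nonzero ⇒ E is nonsingular.
For each x ∈ F_23, compute rhs = x³ + 0·x + 7 mod 23, then count y ∈ F_23 with y² ≡ rhs.
  x = 0: rhs = 7, matching y values: none (0 points).
  x = 1: rhs = 8, matching y values: 10, 13 (2 points).
  x = 2: rhs = 15, matching y values: none (0 points).
  x = 3: rhs = 11, matching y values: none (0 points).
  x = 4: rhs = 2, matching y values: 5, 18 (2 points).
  x = 5: rhs = 17, matching y values: none (0 points).
  x = 6: rhs = 16, matching y values: 4, 19 (2 points).
  x = 7: rhs = 5, matching y values: none (0 points).
  x = 8: rhs = 13, matching y values: 6, 17 (2 points).
  x = 9: rhs = 0, matching y values: 0 (1 points).
  x = 10: rhs = 18, matching y values: 8, 15 (2 points).
  x = 11: rhs = 4, matching y values: 2, 21 (2 points).
  x = 12: rhs = 10, matching y values: none (0 points).
  x = 13: rhs = 19, matching y values: none (0 points).
  x = 14: rhs = 14, matching y values: none (0 points).
  x = 15: rhs = 1, matching y values: 1, 22 (2 points).
  x = 16: rhs = 9, matching y values: 3, 20 (2 points).
  x = 17: rhs = 21, matching y values: none (0 points).
  x = 18: rhs = 20, matching y values: none (0 points).
  x = 19: rhs = 12, matching y values: 9, 14 (2 points).
  x = 20: rhs = 3, matching y values: 7, 16 (2 points).
  x = 21: rhs = 22, matching y values: none (0 points).
  x = 22: rhs = 6, matching y values: 11, 12 (2 points).
Total affine count: 23.
Full point count |E(F_23)| = 23 + 1 = 24.
Hasse bound: |24 − (23+1)| = |0| = 0 ≤ 2√23 ≈ 9.5917 ✓.


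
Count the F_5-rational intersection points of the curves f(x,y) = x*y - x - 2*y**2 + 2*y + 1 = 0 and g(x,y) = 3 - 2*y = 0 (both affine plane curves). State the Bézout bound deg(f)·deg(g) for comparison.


Common zeros: {(1, 4)}; count = 1; Bézout bound = 2.

deg(f) = 2, deg(g) = 1, so Bézout bound = 2.
Scan x ∈ F_5. For each x, list the y ∈ F_5 with f(x, y) ≡ 0 and those with g(x, y) ≡ 0 (mod 5); the common zeros in that column are the intersection.
  x = 0: f ≡ 0 at y ∈ ∅; g ≡ 0 at y ∈ {4}; common: ∅.
  x = 1: f ≡ 0 at y ∈ {0, 4}; g ≡ 0 at y ∈ {4}; common: {4}.
  x = 2: f ≡ 0 at y ∈ ∅; g ≡ 0 at y ∈ {4}; common: ∅.
  x = 3: f ≡ 0 at y ∈ {2, 3}; g ≡ 0 at y ∈ {4}; common: ∅.
  x = 4: f ≡ 0 at y ∈ ∅; g ≡ 0 at y ∈ {4}; common: ∅.
Collecting: common zeros = {(1, 4)}, so the count is 1.
Comparison with the Bézout bound: 1 ≤ 2 = deg(f)·deg(g), as expected for curves with no common component (the affine F_5-count falls short of the bound because intersections may lie at infinity, over extension fields, or carry multiplicity).


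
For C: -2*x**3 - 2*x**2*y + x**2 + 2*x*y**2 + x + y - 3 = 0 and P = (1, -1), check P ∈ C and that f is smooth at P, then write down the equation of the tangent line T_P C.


Tangent line at P: 3*x - 5*y - 8 = 0.

Step 1: f(1, -1) = 0, so P lies on C.
Step 2: partial derivatives
  f_x(x, y) = -6*x**2 - 4*x*y + 2*x + 2*y**2 + 1, f_y(x, y) = -2*x**2 + 4*x*y + 1.
  f_x(P) = 3, f_y(P) = -5 (gradient nonzero, so P is smooth).
Step 3: tangent line at P: 3·(x − 1) + -5·(y − -1) = 0.
Expanding: 3*x - 5*y - 8 = 0.


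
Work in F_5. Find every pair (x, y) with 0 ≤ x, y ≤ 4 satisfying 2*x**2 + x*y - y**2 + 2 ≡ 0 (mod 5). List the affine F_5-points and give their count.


Affine F_5-points: {(2, 0), (2, 2), (3, 0), (3, 3)}; count = 4.

For each of the 25 pairs (x, y) ∈ F_5², evaluate f(x, y) mod 5. Record the zeros.
  x = 0: [0↦2, 1↦1, 2↦3, 3↦3, 4↦1]  zeros at y ∈ ∅
  x = 1: [0↦4, 1↦4, 2↦2, 3↦3, 4↦2]  zeros at y ∈ ∅
  x = 2: [0↦0, 1↦1, 2↦0, 3↦2, 4↦2]  zeros at y ∈ {0, 2}
  x = 3: [0↦0, 1↦2, 2↦2, 3↦0, 4↦1]  zeros at y ∈ {0, 3}
  x = 4: [0↦4, 1↦2, 2↦3, 3↦2, 4↦4]  zeros at y ∈ ∅
Collecting zeros: affine points = {(2, 0), (2, 2), (3, 0), (3, 3)}.
Total count |C(F_5)_aff| = 4.


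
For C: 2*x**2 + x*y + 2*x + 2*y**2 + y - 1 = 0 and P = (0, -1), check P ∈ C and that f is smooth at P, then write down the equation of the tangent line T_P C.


Tangent line at P: x - 3*y - 3 = 0.

Step 1: f(0, -1) = 0, so P lies on C.
Step 2: partial derivatives
  f_x(x, y) = 4*x + y + 2, f_y(x, y) = x + 4*y + 1.
  f_x(P) = 1, f_y(P) = -3 (gradient nonzero, so P is smooth).
Step 3: tangent line at P: 1·(x − 0) + -3·(y − -1) = 0.
Expanding: x - 3*y - 3 = 0.


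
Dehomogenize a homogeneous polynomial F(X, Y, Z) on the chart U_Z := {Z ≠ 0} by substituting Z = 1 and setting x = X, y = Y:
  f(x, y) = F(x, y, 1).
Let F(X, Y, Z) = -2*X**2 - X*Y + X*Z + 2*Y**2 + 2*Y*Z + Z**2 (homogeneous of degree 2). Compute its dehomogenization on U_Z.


f(x, y) = -2*x**2 - x*y + x + 2*y**2 + 2*y + 1

On U_Z we set Z = 1. Each monomial c·X^i·Y^j·Z^k in F becomes c·x^i·y^j·1^k = c·x^i·y^j.
Substituting Z = 1: F(X, Y, 1) = -2*x**2 - x*y + x + 2*y**2 + 2*y + 1.
Note: deg(f) ≤ deg(F) = 2; strict inequality happens when F is divisible by Z (lost terms).


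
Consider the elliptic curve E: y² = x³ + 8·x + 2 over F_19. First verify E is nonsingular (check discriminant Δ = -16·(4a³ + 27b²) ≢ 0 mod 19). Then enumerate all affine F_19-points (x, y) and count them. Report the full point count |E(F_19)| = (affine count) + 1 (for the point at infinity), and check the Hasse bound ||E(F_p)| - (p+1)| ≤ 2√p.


Affine points = {(1, 7), (1, 12), (2, 8), (2, 11), (6, 0), (9, 9), (9, 10), (13, 2), (13, 17), (15, 1), (15, 18), (17, 4), (17, 15)}; affine count = 13; |E(F_19)| = 14.

Discriminant check: Δ ∝ 4a³ + 27b² = 4·8³ + 27·2² = 4·512 + 27·4 ≡ 9 (mod 19). Nonzero ⇒ E is nonsingular.
For each x ∈ F_19, compute rhs = x³ + 8·x + 2 mod 19, then count y ∈ F_19 with y² ≡ rhs.
  x = 0: rhs = 2, matching y values: none (0 points).
  x = 1: rhs = 11, matching y values: 7, 12 (2 points).
  x = 2: rhs = 7, matching y values: 8, 11 (2 points).
  x = 3: rhs = 15, matching y values: none (0 points).
  x = 4: rhs = 3, matching y values: none (0 points).
  x = 5: rhs = 15, matching y values: none (0 points).
  x = 6: rhs = 0, matching y values: 0 (1 points).
  x = 7: rhs = 2, matching y values: none (0 points).
  x = 8: rhs = 8, matching y values: none (0 points).
  x = 9: rhs = 5, matching y values: 9, 10 (2 points).
  x = 10: rhs = 18, matching y values: none (0 points).
  x = 11: rhs = 15, matching y values: none (0 points).
  x = 12: rhs = 2, matching y values: none (0 points).
  x = 13: rhs = 4, matching y values: 2, 17 (2 points).
  x = 14: rhs = 8, matching y values: none (0 points).
  x = 15: rhs = 1, matching y values: 1, 18 (2 points).
  x = 16: rhs = 8, matching y values: none (0 points).
  x = 17: rhs = 16, matching y values: 4, 15 (2 points).
  x = 18: rhs = 12, matching y values: none (0 points).
Total affine count: 13.
Full point count |E(F_19)| = 13 + 1 = 14.
Hasse bound: |14 − (19+1)| = |-6| = 6 ≤ 2√19 ≈ 8.7178 ✓.


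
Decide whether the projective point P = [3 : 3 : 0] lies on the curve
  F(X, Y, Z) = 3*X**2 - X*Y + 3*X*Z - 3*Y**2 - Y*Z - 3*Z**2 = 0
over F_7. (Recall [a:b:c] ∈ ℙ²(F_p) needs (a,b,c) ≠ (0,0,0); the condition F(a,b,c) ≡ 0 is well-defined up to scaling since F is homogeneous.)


F(3,3,0) ≡ 5 (mod 7); P is NOT on the curve.

Evaluate F(3, 3, 0) term-by-term (mod 7).
  3*X**2 ↦ 3·9·1·1 = 27
  -X*Y ↦ -1·3·3·1 = -9
  3*X*Z ↦ 3·3·1·0 = 0
  -3*Y**2 ↦ -3·1·9·1 = -27
  -Y*Z ↦ -1·1·3·0 = 0
  -3*Z**2 ↦ -3·1·1·0 = 0
Sum: F(3, 3, 0) = (27) + (-9) + (0) + (-27) + (0) + (0) = -9.
Reducing mod 7: -9 ≡ 5 (mod 7).
Since F(a, b, c) ≡ 5 ≠ 0 (mod 7), P does NOT lie on the curve.


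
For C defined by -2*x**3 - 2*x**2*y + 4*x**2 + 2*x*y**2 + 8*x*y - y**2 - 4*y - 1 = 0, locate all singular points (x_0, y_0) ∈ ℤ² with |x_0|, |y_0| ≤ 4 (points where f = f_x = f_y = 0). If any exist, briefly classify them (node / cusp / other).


Singular points: {(1, -1)}; classification: cusp.

Compute partial derivatives:
  f_x = -6*x**2 - 4*x*y + 8*x + 2*y**2 + 8*y.
  f_y = -2*x**2 + 4*x*y + 8*x - 2*y - 4.
Scan x_0 ∈ {−4, ..., 4}. For each x_0, f_y(x_0, y) is a polynomial in y; find its integer roots y ∈ {−4, ..., 4}, then test f_x and f at those candidates.
  x = -4: f_y(-4, y) = -18*y - 68; no integer root y with |y| ≤ 4.
  x = -3: f_y(-3, y) = -14*y - 46; no integer root y with |y| ≤ 4.
  x = -2: f_y(-2, y) = -10*y - 28; no integer root y with |y| ≤ 4.
  x = -1: f_y(-1, y) = -6*y - 14; no integer root y with |y| ≤ 4.
  x = 0: f_y(0, y) = -2*y - 4; vanishes at y ∈ {-2}. (0, -2): f_x = -8 ≠ 0.
  x = 1: f_y(1, y) = 2*y + 2; vanishes at y ∈ {-1}. (1, -1): f_x = 0, f = 0 — SINGULAR.
  x = 2: f_y(2, y) = 6*y + 4; no integer root y with |y| ≤ 4.
  x = 3: f_y(3, y) = 10*y + 2; no integer root y with |y| ≤ 4.
  x = 4: f_y(4, y) = 14*y - 4; no integer root y with |y| ≤ 4.
Only singular point on the grid: (1, -1).
Classify: substitute x = 1 + u, y = -1 + v and expand: f = -2*u**3 - 2*u**2*v + 2*u*v**2 + v**2.
No constant or linear terms (consistent with a singular point). Quadratic part: v**2. Cubic part: -2*u**3 - 2*u**2*v + 2*u*v**2.
The quadratic part v**2 is a perfect square, so there is a single (double) tangent line v = 0, i.e. y = -1. Restricting the cubic part to that line (v = 0) leaves -2*u**3 ≠ 0, so f is not divisible by v and the branch is v² ≈ 2*u**3 to lowest order — this is a cusp.
Classification: cusp.


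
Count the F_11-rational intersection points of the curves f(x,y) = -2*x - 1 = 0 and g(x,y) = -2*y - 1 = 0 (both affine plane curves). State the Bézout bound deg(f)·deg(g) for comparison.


Common zeros: {(5, 5)}; count = 1; Bézout bound = 1.

deg(f) = 1, deg(g) = 1, so Bézout bound = 1.
Scan x ∈ F_11. For each x, list the y ∈ F_11 with f(x, y) ≡ 0 and those with g(x, y) ≡ 0 (mod 11); the common zeros in that column are the intersection.
  x = 0: f ≡ 0 at y ∈ ∅; g ≡ 0 at y ∈ {5}; common: ∅.
  x = 1: f ≡ 0 at y ∈ ∅; g ≡ 0 at y ∈ {5}; common: ∅.
  x = 2: f ≡ 0 at y ∈ ∅; g ≡ 0 at y ∈ {5}; common: ∅.
  x = 3: f ≡ 0 at y ∈ ∅; g ≡ 0 at y ∈ {5}; common: ∅.
  x = 4: f ≡ 0 at y ∈ ∅; g ≡ 0 at y ∈ {5}; common: ∅.
  x = 5: f ≡ 0 at y ∈ {0, 1, 2, 3, 4, 5, 6, 7, 8, 9, 10}; g ≡ 0 at y ∈ {5}; common: {5}.
  x = 6: f ≡ 0 at y ∈ ∅; g ≡ 0 at y ∈ {5}; common: ∅.
  x = 7: f ≡ 0 at y ∈ ∅; g ≡ 0 at y ∈ {5}; common: ∅.
  x = 8: f ≡ 0 at y ∈ ∅; g ≡ 0 at y ∈ {5}; common: ∅.
  x = 9: f ≡ 0 at y ∈ ∅; g ≡ 0 at y ∈ {5}; common: ∅.
  x = 10: f ≡ 0 at y ∈ ∅; g ≡ 0 at y ∈ {5}; common: ∅.
Collecting: common zeros = {(5, 5)}, so the count is 1.
Comparison with the Bézout bound: 1 ≤ 1 = deg(f)·deg(g), as expected for curves with no common component (the bound is attained).


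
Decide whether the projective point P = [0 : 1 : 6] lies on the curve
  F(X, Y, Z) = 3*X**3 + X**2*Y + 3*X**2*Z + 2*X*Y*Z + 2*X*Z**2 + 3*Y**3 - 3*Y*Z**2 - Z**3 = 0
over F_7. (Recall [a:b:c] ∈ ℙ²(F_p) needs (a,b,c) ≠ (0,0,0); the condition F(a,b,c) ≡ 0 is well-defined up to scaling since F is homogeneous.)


F(0,1,6) ≡ 1 (mod 7); P is NOT on the curve.

Evaluate F(0, 1, 6) term-by-term (mod 7).
  3*X**3 ↦ 3·0·1·1 = 0
  X**2*Y ↦ 1·0·1·1 = 0
  3*X**2*Z ↦ 3·0·1·6 = 0
  2*X*Y*Z ↦ 2·0·1·6 = 0
  2*X*Z**2 ↦ 2·0·1·36 = 0
  3*Y**3 ↦ 3·1·1·1 = 3
  -3*Y*Z**2 ↦ -3·1·1·36 = -108
  -Z**3 ↦ -1·1·1·216 = -216
Sum: F(0, 1, 6) = (0) + (0) + (0) + (0) + (0) + (3) + (-108) + (-216) = -321.
Reducing mod 7: -321 ≡ 1 (mod 7).
Since F(a, b, c) ≡ 1 ≠ 0 (mod 7), P does NOT lie on the curve.


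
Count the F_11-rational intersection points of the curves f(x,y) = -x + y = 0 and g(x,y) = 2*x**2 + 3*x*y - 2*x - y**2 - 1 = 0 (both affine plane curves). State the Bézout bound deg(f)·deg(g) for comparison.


Common zeros: {(2, 2), (4, 4)}; count = 2; Bézout bound = 2.

deg(f) = 1, deg(g) = 2, so Bézout bound = 2.
Scan x ∈ F_11. For each x, list the y ∈ F_11 with f(x, y) ≡ 0 and those with g(x, y) ≡ 0 (mod 11); the common zeros in that column are the intersection.
  x = 0: f ≡ 0 at y ∈ {0}; g ≡ 0 at y ∈ ∅; common: ∅.
  x = 1: f ≡ 0 at y ∈ {1}; g ≡ 0 at y ∈ {5, 9}; common: ∅.
  x = 2: f ≡ 0 at y ∈ {2}; g ≡ 0 at y ∈ {2, 4}; common: {2}.
  x = 3: f ≡ 0 at y ∈ {3}; g ≡ 0 at y ∈ {0, 9}; common: ∅.
  x = 4: f ≡ 0 at y ∈ {4}; g ≡ 0 at y ∈ {4, 8}; common: {4}.
  x = 5: f ≡ 0 at y ∈ {5}; g ≡ 0 at y ∈ ∅; common: ∅.
  x = 6: f ≡ 0 at y ∈ {6}; g ≡ 0 at y ∈ ∅; common: ∅.
  x = 7: f ≡ 0 at y ∈ {7}; g ≡ 0 at y ∈ {2, 8}; common: ∅.
  x = 8: f ≡ 0 at y ∈ {8}; g ≡ 0 at y ∈ ∅; common: ∅.
  x = 9: f ≡ 0 at y ∈ {9}; g ≡ 0 at y ∈ {0, 5}; common: ∅.
  x = 10: f ≡ 0 at y ∈ {10}; g ≡ 0 at y ∈ ∅; common: ∅.
Collecting: common zeros = {(2, 2), (4, 4)}, so the count is 2.
Comparison with the Bézout bound: 2 ≤ 2 = deg(f)·deg(g), as expected for curves with no common component (the bound is attained).


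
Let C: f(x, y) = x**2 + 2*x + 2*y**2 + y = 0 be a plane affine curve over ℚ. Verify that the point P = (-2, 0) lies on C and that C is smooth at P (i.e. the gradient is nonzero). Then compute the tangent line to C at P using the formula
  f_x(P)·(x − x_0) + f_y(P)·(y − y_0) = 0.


Tangent line at P: -2*x + y - 4 = 0.

Step 1: f(-2, 0) = 0, so P lies on C.
Step 2: partial derivatives
  f_x(x, y) = 2*x + 2, f_y(x, y) = 4*y + 1.
  f_x(P) = -2, f_y(P) = 1 (gradient nonzero, so P is smooth).
Step 3: tangent line at P: -2·(x − -2) + 1·(y − 0) = 0.
Expanding: -2*x + y - 4 = 0.


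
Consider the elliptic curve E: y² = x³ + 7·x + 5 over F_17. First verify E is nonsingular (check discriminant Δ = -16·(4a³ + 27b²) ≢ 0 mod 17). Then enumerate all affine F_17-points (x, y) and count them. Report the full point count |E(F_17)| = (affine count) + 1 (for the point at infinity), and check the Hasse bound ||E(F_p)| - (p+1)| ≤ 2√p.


Affine points = {(1, 8), (1, 9), (3, 6), (3, 11), (6, 5), (6, 12), (9, 7), (9, 10), (10, 2), (10, 15), (11, 6), (11, 11), (12, 7), (12, 10), (13, 7), (13, 10), (14, 5), (14, 12), (15, 0)}; affine count = 19; |E(F_17)| = 20.

Discriminant check: Δ ∝ 4a³ + 27b² = 4·7³ + 27·5² = 4·343 + 27·25 ≡ 7 (mod 17). Nonzero ⇒ E is nonsingular.
For each x ∈ F_17, compute rhs = x³ + 7·x + 5 mod 17, then count y ∈ F_17 with y² ≡ rhs.
  x = 0: rhs = 5, matching y values: none (0 points).
  x = 1: rhs = 13, matching y values: 8, 9 (2 points).
  x = 2: rhs = 10, matching y values: none (0 points).
  x = 3: rhs = 2, matching y values: 6, 11 (2 points).
  x = 4: rhs = 12, matching y values: none (0 points).
  x = 5: rhs = 12, matching y values: none (0 points).
  x = 6: rhs = 8, matching y values: 5, 12 (2 points).
  x = 7: rhs = 6, matching y values: none (0 points).
  x = 8: rhs = 12, matching y values: none (0 points).
  x = 9: rhs = 15, matching y values: 7, 10 (2 points).
  x = 10: rhs = 4, matching y values: 2, 15 (2 points).
  x = 11: rhs = 2, matching y values: 6, 11 (2 points).
  x = 12: rhs = 15, matching y values: 7, 10 (2 points).
  x = 13: rhs = 15, matching y values: 7, 10 (2 points).
  x = 14: rhs = 8, matching y values: 5, 12 (2 points).
  x = 15: rhs = 0, matching y values: 0 (1 points).
  x = 16: rhs = 14, matching y values: none (0 points).
Total affine count: 19.
Full point count |E(F_17)| = 19 + 1 = 20.
Hasse bound: |20 − (17+1)| = |2| = 2 ≤ 2√17 ≈ 8.2462 ✓.


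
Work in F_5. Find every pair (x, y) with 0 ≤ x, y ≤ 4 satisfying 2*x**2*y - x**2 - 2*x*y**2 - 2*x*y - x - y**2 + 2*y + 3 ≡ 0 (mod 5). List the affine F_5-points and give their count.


Affine F_5-points: {(0, 3), (0, 4), (1, 1), (1, 3), (2, 3), (3, 3), (3, 4), (4, 1), (4, 3)}; count = 9.

For each of the 25 pairs (x, y) ∈ F_5², evaluate f(x, y) mod 5. Record the zeros.
  x = 0: [0↦3, 1↦4, 2↦3, 3↦0, 4↦0]  zeros at y ∈ {3, 4}
  x = 1: [0↦1, 1↦0, 2↦3, 3↦0, 4↦1]  zeros at y ∈ {1, 3}
  x = 2: [0↦2, 1↦3, 2↦4, 3↦0, 4↦1]  zeros at y ∈ {3}
  x = 3: [0↦1, 1↦3, 2↦1, 3↦0, 4↦0]  zeros at y ∈ {3, 4}
  x = 4: [0↦3, 1↦0, 2↦4, 3↦0, 4↦3]  zeros at y ∈ {1, 3}
Collecting zeros: affine points = {(0, 3), (0, 4), (1, 1), (1, 3), (2, 3), (3, 3), (3, 4), (4, 1), (4, 3)}.
Total count |C(F_5)_aff| = 9.


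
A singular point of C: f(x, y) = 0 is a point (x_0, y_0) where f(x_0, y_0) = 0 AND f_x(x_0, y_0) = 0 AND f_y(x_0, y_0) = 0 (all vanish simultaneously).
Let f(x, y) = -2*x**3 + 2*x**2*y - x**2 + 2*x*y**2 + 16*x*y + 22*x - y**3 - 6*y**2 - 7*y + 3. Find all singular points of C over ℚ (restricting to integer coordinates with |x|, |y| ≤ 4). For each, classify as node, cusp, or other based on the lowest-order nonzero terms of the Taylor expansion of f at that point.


Singular points: {(-1, -3)}; classification: node.

Compute partial derivatives:
  f_x = -6*x**2 + 4*x*y - 2*x + 2*y**2 + 16*y + 22.
  f_y = 2*x**2 + 4*x*y + 16*x - 3*y**2 - 12*y - 7.
Scan x_0 ∈ {−4, ..., 4}. For each x_0, f_y(x_0, y) is a polynomial in y; find its integer roots y ∈ {−4, ..., 4}, then test f_x and f at those candidates.
  x = -4: f_y(-4, y) = -3*y**2 - 28*y - 39; no integer root y with |y| ≤ 4.
  x = -3: f_y(-3, y) = -3*y**2 - 24*y - 37; no integer root y with |y| ≤ 4.
  x = -2: f_y(-2, y) = -3*y**2 - 20*y - 31; no integer root y with |y| ≤ 4.
  x = -1: f_y(-1, y) = -3*y**2 - 16*y - 21; vanishes at y ∈ {-3}. (-1, -3): f_x = 0, f = 0 — SINGULAR.
  x = 0: f_y(0, y) = -3*y**2 - 12*y - 7; no integer root y with |y| ≤ 4.
  x = 1: f_y(1, y) = -3*y**2 - 8*y + 11; vanishes at y ∈ {1}. (1, 1): f_x = 36 ≠ 0.
  x = 2: f_y(2, y) = -3*y**2 - 4*y + 33; no integer root y with |y| ≤ 4.
  x = 3: f_y(3, y) = 59 - 3*y**2; no integer root y with |y| ≤ 4.
  x = 4: f_y(4, y) = -3*y**2 + 4*y + 89; no integer root y with |y| ≤ 4.
Only singular point on the grid: (-1, -3).
Classify: substitute x = -1 + u, y = -3 + v and expand: f = -2*u**3 + 2*u**2*v - u**2 + 2*u*v**2 - v**3 + v**2.
No constant or linear terms (consistent with a singular point). Quadratic part: -u**2 + v**2. Cubic part: -2*u**3 + 2*u**2*v + 2*u*v**2 - v**3.
The quadratic part v**2 - u**2 = (v − u)(v + u) splits into two distinct linear factors, so there are two distinct tangent lines y − -3 = ±(x − -1) — this is a node (ordinary double point).
Classification: node.


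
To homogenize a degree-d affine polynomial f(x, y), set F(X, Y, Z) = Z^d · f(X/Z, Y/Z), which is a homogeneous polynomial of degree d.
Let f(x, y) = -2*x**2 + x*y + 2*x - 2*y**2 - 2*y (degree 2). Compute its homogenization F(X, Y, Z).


F(X, Y, Z) = -2*X**2 + X*Y + 2*X*Z - 2*Y**2 - 2*Y*Z

deg(f) = 2.
Substitute x = X/Z, y = Y/Z into f, then multiply by Z^2.
  monomial -2·x^2·y^0 ↦ -2·X^2·Y^0·Z^0.
  monomial 1·x^1·y^1 ↦ 1·X^1·Y^1·Z^0.
  monomial 2·x^1·y^0 ↦ 2·X^1·Y^0·Z^1.
  monomial -2·x^0·y^2 ↦ -2·X^0·Y^2·Z^0.
  monomial -2·x^0·y^1 ↦ -2·X^0·Y^1·Z^1.
Collecting: F(X, Y, Z) = -2*X**2 + X*Y + 2*X*Z - 2*Y**2 - 2*Y*Z.


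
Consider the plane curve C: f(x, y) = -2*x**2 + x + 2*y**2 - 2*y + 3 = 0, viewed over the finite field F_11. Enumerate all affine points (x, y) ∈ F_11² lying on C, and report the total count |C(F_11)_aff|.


Affine F_11-points: {(3, 3), (3, 9), (7, 0), (7, 1), (8, 5), (8, 7), (9, 5), (9, 7), (10, 0), (10, 1)}; count = 10.

For each of the 121 pairs (x, y) ∈ F_11², evaluate f(x, y) mod 11. Record the zeros.
  x = 0: [0↦3, 1↦3, 2↦7, 3↦4, 4↦5, 5↦10, 6↦8, 7↦10, 8↦5, 9↦4, 10↦7]  zeros at y ∈ ∅
  x = 1: [0↦2, 1↦2, 2↦6, 3↦3, 4↦4, 5↦9, 6↦7, 7↦9, 8↦4, 9↦3, 10↦6]  zeros at y ∈ ∅
  x = 2: [0↦8, 1↦8, 2↦1, 3↦9, 4↦10, 5↦4, 6↦2, 7↦4, 8↦10, 9↦9, 10↦1]  zeros at y ∈ ∅
  x = 3: [0↦10, 1↦10, 2↦3, 3↦0, 4↦1, 5↦6, 6↦4, 7↦6, 8↦1, 9↦0, 10↦3]  zeros at y ∈ {3, 9}
  x = 4: [0↦8, 1↦8, 2↦1, 3↦9, 4↦10, 5↦4, 6↦2, 7↦4, 8↦10, 9↦9, 10↦1]  zeros at y ∈ ∅
  x = 5: [0↦2, 1↦2, 2↦6, 3↦3, 4↦4, 5↦9, 6↦7, 7↦9, 8↦4, 9↦3, 10↦6]  zeros at y ∈ ∅
  x = 6: [0↦3, 1↦3, 2↦7, 3↦4, 4↦5, 5↦10, 6↦8, 7↦10, 8↦5, 9↦4, 10↦7]  zeros at y ∈ ∅
  x = 7: [0↦0, 1↦0, 2↦4, 3↦1, 4↦2, 5↦7, 6↦5, 7↦7, 8↦2, 9↦1, 10↦4]  zeros at y ∈ {0, 1}
  x = 8: [0↦4, 1↦4, 2↦8, 3↦5, 4↦6, 5↦0, 6↦9, 7↦0, 8↦6, 9↦5, 10↦8]  zeros at y ∈ {5, 7}
  x = 9: [0↦4, 1↦4, 2↦8, 3↦5, 4↦6, 5↦0, 6↦9, 7↦0, 8↦6, 9↦5, 10↦8]  zeros at y ∈ {5, 7}
  x = 10: [0↦0, 1↦0, 2↦4, 3↦1, 4↦2, 5↦7, 6↦5, 7↦7, 8↦2, 9↦1, 10↦4]  zeros at y ∈ {0, 1}
Collecting zeros: affine points = {(3, 3), (3, 9), (7, 0), (7, 1), (8, 5), (8, 7), (9, 5), (9, 7), (10, 0), (10, 1)}.
Total count |C(F_11)_aff| = 10.


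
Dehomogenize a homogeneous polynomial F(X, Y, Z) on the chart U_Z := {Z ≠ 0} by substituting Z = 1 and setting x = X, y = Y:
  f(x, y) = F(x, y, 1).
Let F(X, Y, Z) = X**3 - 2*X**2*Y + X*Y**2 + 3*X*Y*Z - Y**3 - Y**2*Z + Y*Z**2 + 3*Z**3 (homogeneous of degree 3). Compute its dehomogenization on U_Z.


f(x, y) = x**3 - 2*x**2*y + x*y**2 + 3*x*y - y**3 - y**2 + y + 3

On U_Z we set Z = 1. Each monomial c·X^i·Y^j·Z^k in F becomes c·x^i·y^j·1^k = c·x^i·y^j.
Substituting Z = 1: F(X, Y, 1) = x**3 - 2*x**2*y + x*y**2 + 3*x*y - y**3 - y**2 + y + 3.
Note: deg(f) ≤ deg(F) = 3; strict inequality happens when F is divisible by Z (lost terms).


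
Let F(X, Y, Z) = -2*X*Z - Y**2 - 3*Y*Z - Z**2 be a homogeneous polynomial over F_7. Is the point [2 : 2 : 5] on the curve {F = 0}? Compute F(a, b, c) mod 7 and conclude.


F(2,2,5) ≡ 5 (mod 7); P is NOT on the curve.

Evaluate F(2, 2, 5) term-by-term (mod 7).
  -2*X*Z ↦ -2·2·1·5 = -20
  -Y**2 ↦ -1·1·4·1 = -4
  -3*Y*Z ↦ -3·1·2·5 = -30
  -Z**2 ↦ -1·1·1·25 = -25
Sum: F(2, 2, 5) = (-20) + (-4) + (-30) + (-25) = -79.
Reducing mod 7: -79 ≡ 5 (mod 7).
Since F(a, b, c) ≡ 5 ≠ 0 (mod 7), P does NOT lie on the curve.


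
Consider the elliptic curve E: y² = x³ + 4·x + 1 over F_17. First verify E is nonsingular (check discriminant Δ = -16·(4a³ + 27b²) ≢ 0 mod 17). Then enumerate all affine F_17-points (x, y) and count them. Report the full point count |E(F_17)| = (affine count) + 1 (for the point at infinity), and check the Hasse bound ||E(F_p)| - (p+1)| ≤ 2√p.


Affine points = {(0, 1), (0, 16), (2, 0), (4, 8), (4, 9), (7, 7), (7, 10), (8, 1), (8, 16), (9, 1), (9, 16), (10, 2), (10, 15), (11, 4), (11, 13), (12, 3), (12, 14), (14, 8), (14, 9), (15, 6), (15, 11), (16, 8), (16, 9)}; affine count = 23; |E(F_17)| = 24.

Discriminant check: Δ ∝ 4a³ + 27b² = 4·4³ + 27·1² = 4·64 + 27·1 ≡ 11 (mod 17). Nonzero ⇒ E is nonsingular.
For each x ∈ F_17, compute rhs = x³ + 4·x + 1 mod 17, then count y ∈ F_17 with y² ≡ rhs.
  x = 0: rhs = 1, matching y values: 1, 16 (2 points).
  x = 1: rhs = 6, matching y values: none (0 points).
  x = 2: rhs = 0, matching y values: 0 (1 points).
  x = 3: rhs = 6, matching y values: none (0 points).
  x = 4: rhs = 13, matching y values: 8, 9 (2 points).
  x = 5: rhs = 10, matching y values: none (0 points).
  x = 6: rhs = 3, matching y values: none (0 points).
  x = 7: rhs = 15, matching y values: 7, 10 (2 points).
  x = 8: rhs = 1, matching y values: 1, 16 (2 points).
  x = 9: rhs = 1, matching y values: 1, 16 (2 points).
  x = 10: rhs = 4, matching y values: 2, 15 (2 points).
  x = 11: rhs = 16, matching y values: 4, 13 (2 points).
  x = 12: rhs = 9, matching y values: 3, 14 (2 points).
  x = 13: rhs = 6, matching y values: none (0 points).
  x = 14: rhs = 13, matching y values: 8, 9 (2 points).
  x = 15: rhs = 2, matching y values: 6, 11 (2 points).
  x = 16: rhs = 13, matching y values: 8, 9 (2 points).
Total affine count: 23.
Full point count |E(F_17)| = 23 + 1 = 24.
Hasse bound: |24 − (17+1)| = |6| = 6 ≤ 2√17 ≈ 8.2462 ✓.


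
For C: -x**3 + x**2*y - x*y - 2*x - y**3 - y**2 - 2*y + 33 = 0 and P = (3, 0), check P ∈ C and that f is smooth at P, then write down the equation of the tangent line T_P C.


Tangent line at P: -29*x + 4*y + 87 = 0.

Step 1: f(3, 0) = 0, so P lies on C.
Step 2: partial derivatives
  f_x(x, y) = -3*x**2 + 2*x*y - y - 2, f_y(x, y) = x**2 - x - 3*y**2 - 2*y - 2.
  f_x(P) = -29, f_y(P) = 4 (gradient nonzero, so P is smooth).
Step 3: tangent line at P: -29·(x − 3) + 4·(y − 0) = 0.
Expanding: -29*x + 4*y + 87 = 0.


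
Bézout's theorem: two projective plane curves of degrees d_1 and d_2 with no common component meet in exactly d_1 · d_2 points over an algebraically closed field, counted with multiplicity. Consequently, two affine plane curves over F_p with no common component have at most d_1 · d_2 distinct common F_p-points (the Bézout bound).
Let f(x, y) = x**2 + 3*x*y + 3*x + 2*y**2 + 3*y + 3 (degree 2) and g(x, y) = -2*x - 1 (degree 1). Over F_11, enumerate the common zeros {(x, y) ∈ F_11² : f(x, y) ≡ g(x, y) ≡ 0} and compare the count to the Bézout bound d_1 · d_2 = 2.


Common zeros: ∅; count = 0; Bézout bound = 2.

deg(f) = 2, deg(g) = 1, so Bézout bound = 2.
Scan x ∈ F_11. For each x, list the y ∈ F_11 with f(x, y) ≡ 0 and those with g(x, y) ≡ 0 (mod 11); the common zeros in that column are the intersection.
  x = 0: f ≡ 0 at y ∈ ∅; g ≡ 0 at y ∈ ∅; common: ∅.
  x = 1: f ≡ 0 at y ∈ ∅; g ≡ 0 at y ∈ ∅; common: ∅.
  x = 2: f ≡ 0 at y ∈ ∅; g ≡ 0 at y ∈ ∅; common: ∅.
  x = 3: f ≡ 0 at y ∈ {6, 10}; g ≡ 0 at y ∈ ∅; common: ∅.
  x = 4: f ≡ 0 at y ∈ ∅; g ≡ 0 at y ∈ ∅; common: ∅.
  x = 5: f ≡ 0 at y ∈ ∅; g ≡ 0 at y ∈ {0, 1, 2, 3, 4, 5, 6, 7, 8, 9, 10}; common: ∅.
  x = 6: f ≡ 0 at y ∈ ∅; g ≡ 0 at y ∈ ∅; common: ∅.
  x = 7: f ≡ 0 at y ∈ {1, 9}; g ≡ 0 at y ∈ ∅; common: ∅.
  x = 8: f ≡ 0 at y ∈ {4, 10}; g ≡ 0 at y ∈ ∅; common: ∅.
  x = 9: f ≡ 0 at y ∈ {1, 6}; g ≡ 0 at y ∈ ∅; common: ∅.
  x = 10: f ≡ 0 at y ∈ {4, 7}; g ≡ 0 at y ∈ ∅; common: ∅.
Collecting: common zeros = ∅, so the count is 0.
Comparison with the Bézout bound: 0 ≤ 2 = deg(f)·deg(g), as expected for curves with no common component (the affine F_11-count falls short of the bound because intersections may lie at infinity, over extension fields, or carry multiplicity).


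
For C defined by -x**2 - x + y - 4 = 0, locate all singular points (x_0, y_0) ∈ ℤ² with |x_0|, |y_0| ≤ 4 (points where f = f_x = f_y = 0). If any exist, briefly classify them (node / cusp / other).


No singular points in the scanned grid; C is smooth there.

Compute partial derivatives:
  f_x = -2*x - 1.
  f_y = 1.
f_y = 1 is a nonzero constant, so f_y never vanishes: no point (x, y) can satisfy f = f_x = f_y = 0. In particular no (x, y) ∈ {−4, ..., 4}² is singular; the curve is smooth.


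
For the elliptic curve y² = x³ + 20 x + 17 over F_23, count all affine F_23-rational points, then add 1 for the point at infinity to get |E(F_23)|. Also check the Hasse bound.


Affine points = {(3, 9), (3, 14), (4, 0), (5, 9), (5, 14), (6, 10), (6, 13), (9, 11), (9, 12), (11, 2), (11, 21), (13, 6), (13, 17), (15, 9), (15, 14), (17, 7), (17, 16)}; affine count = 17; |E(F_23)| = 18.

Discriminant check: Δ ∝ 4a³ + 27b² = 4·20³ + 27·17² = 4·8000 + 27·289 ≡ 13 (mod 23). Nonzero ⇒ E is nonsingular.
For each x ∈ F_23, compute rhs = x³ + 20·x + 17 mod 23, then count y ∈ F_23 with y² ≡ rhs.
  x = 0: rhs = 17, matching y values: none (0 points).
  x = 1: rhs = 15, matching y values: none (0 points).
  x = 2: rhs = 19, matching y values: none (0 points).
  x = 3: rhs = 12, matching y values: 9, 14 (2 points).
  x = 4: rhs = 0, matching y values: 0 (1 points).
  x = 5: rhs = 12, matching y values: 9, 14 (2 points).
  x = 6: rhs = 8, matching y values: 10, 13 (2 points).
  x = 7: rhs = 17, matching y values: none (0 points).
  x = 8: rhs = 22, matching y values: none (0 points).
  x = 9: rhs = 6, matching y values: 11, 12 (2 points).
  x = 10: rhs = 21, matching y values: none (0 points).
  x = 11: rhs = 4, matching y values: 2, 21 (2 points).
  x = 12: rhs = 7, matching y values: none (0 points).
  x = 13: rhs = 13, matching y values: 6, 17 (2 points).
  x = 14: rhs = 5, matching y values: none (0 points).
  x = 15: rhs = 12, matching y values: 9, 14 (2 points).
  x = 16: rhs = 17, matching y values: none (0 points).
  x = 17: rhs = 3, matching y values: 7, 16 (2 points).
  x = 18: rhs = 22, matching y values: none (0 points).
  x = 19: rhs = 11, matching y values: none (0 points).
  x = 20: rhs = 22, matching y values: none (0 points).
  x = 21: rhs = 15, matching y values: none (0 points).
  x = 22: rhs = 19, matching y values: none (0 points).
Total affine count: 17.
Full point count |E(F_23)| = 17 + 1 = 18.
Hasse bound: |18 − (23+1)| = |-6| = 6 ≤ 2√23 ≈ 9.5917 ✓.


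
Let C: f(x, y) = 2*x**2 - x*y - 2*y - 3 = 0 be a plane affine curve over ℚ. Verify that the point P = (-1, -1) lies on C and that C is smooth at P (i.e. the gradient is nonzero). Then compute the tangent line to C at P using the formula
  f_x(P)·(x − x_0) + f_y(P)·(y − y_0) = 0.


Tangent line at P: -3*x - y - 4 = 0.

Step 1: f(-1, -1) = 0, so P lies on C.
Step 2: partial derivatives
  f_x(x, y) = 4*x - y, f_y(x, y) = -x - 2.
  f_x(P) = -3, f_y(P) = -1 (gradient nonzero, so P is smooth).
Step 3: tangent line at P: -3·(x − -1) + -1·(y − -1) = 0.
Expanding: -3*x - y - 4 = 0.


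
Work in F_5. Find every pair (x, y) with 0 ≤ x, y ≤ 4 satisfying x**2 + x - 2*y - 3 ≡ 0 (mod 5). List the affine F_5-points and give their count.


Affine F_5-points: {(0, 1), (1, 2), (2, 4), (3, 2), (4, 1)}; count = 5.

For each of the 25 pairs (x, y) ∈ F_5², evaluate f(x, y) mod 5. Record the zeros.
  x = 0: [0↦2, 1↦0, 2↦3, 3↦1, 4↦4]  zeros at y ∈ {1}
  x = 1: [0↦4, 1↦2, 2↦0, 3↦3, 4↦1]  zeros at y ∈ {2}
  x = 2: [0↦3, 1↦1, 2↦4, 3↦2, 4↦0]  zeros at y ∈ {4}
  x = 3: [0↦4, 1↦2, 2↦0, 3↦3, 4↦1]  zeros at y ∈ {2}
  x = 4: [0↦2, 1↦0, 2↦3, 3↦1, 4↦4]  zeros at y ∈ {1}
Collecting zeros: affine points = {(0, 1), (1, 2), (2, 4), (3, 2), (4, 1)}.
Total count |C(F_5)_aff| = 5.


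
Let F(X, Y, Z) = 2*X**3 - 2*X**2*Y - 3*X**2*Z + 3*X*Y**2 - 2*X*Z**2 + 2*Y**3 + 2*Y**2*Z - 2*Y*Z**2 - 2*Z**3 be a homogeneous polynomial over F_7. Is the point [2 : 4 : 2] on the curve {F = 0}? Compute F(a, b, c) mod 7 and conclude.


F(2,4,2) ≡ 2 (mod 7); P is NOT on the curve.

Evaluate F(2, 4, 2) term-by-term (mod 7).
  2*X**3 ↦ 2·8·1·1 = 16
  -2*X**2*Y ↦ -2·4·4·1 = -32
  -3*X**2*Z ↦ -3·4·1·2 = -24
  3*X*Y**2 ↦ 3·2·16·1 = 96
  -2*X*Z**2 ↦ -2·2·1·4 = -16
  2*Y**3 ↦ 2·1·64·1 = 128
  2*Y**2*Z ↦ 2·1·16·2 = 64
  -2*Y*Z**2 ↦ -2·1·4·4 = -32
  -2*Z**3 ↦ -2·1·1·8 = -16
Sum: F(2, 4, 2) = (16) + (-32) + (-24) + (96) + (-16) + (128) + (64) + (-32) + (-16) = 184.
Reducing mod 7: 184 ≡ 2 (mod 7).
Since F(a, b, c) ≡ 2 ≠ 0 (mod 7), P does NOT lie on the curve.


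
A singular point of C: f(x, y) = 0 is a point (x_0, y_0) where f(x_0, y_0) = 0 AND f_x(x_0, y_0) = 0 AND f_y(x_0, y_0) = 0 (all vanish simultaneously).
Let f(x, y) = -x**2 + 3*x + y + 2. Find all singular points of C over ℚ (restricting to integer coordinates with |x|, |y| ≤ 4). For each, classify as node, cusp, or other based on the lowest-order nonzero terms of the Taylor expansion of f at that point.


No singular points in the scanned grid; C is smooth there.

Compute partial derivatives:
  f_x = 3 - 2*x.
  f_y = 1.
f_y = 1 is a nonzero constant, so f_y never vanishes: no point (x, y) can satisfy f = f_x = f_y = 0. In particular no (x, y) ∈ {−4, ..., 4}² is singular; the curve is smooth.


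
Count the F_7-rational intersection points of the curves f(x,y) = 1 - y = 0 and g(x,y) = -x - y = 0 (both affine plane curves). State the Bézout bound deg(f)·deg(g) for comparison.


Common zeros: {(6, 1)}; count = 1; Bézout bound = 1.

deg(f) = 1, deg(g) = 1, so Bézout bound = 1.
Scan x ∈ F_7. For each x, list the y ∈ F_7 with f(x, y) ≡ 0 and those with g(x, y) ≡ 0 (mod 7); the common zeros in that column are the intersection.
  x = 0: f ≡ 0 at y ∈ {1}; g ≡ 0 at y ∈ {0}; common: ∅.
  x = 1: f ≡ 0 at y ∈ {1}; g ≡ 0 at y ∈ {6}; common: ∅.
  x = 2: f ≡ 0 at y ∈ {1}; g ≡ 0 at y ∈ {5}; common: ∅.
  x = 3: f ≡ 0 at y ∈ {1}; g ≡ 0 at y ∈ {4}; common: ∅.
  x = 4: f ≡ 0 at y ∈ {1}; g ≡ 0 at y ∈ {3}; common: ∅.
  x = 5: f ≡ 0 at y ∈ {1}; g ≡ 0 at y ∈ {2}; common: ∅.
  x = 6: f ≡ 0 at y ∈ {1}; g ≡ 0 at y ∈ {1}; common: {1}.
Collecting: common zeros = {(6, 1)}, so the count is 1.
Comparison with the Bézout bound: 1 ≤ 1 = deg(f)·deg(g), as expected for curves with no common component (the bound is attained).


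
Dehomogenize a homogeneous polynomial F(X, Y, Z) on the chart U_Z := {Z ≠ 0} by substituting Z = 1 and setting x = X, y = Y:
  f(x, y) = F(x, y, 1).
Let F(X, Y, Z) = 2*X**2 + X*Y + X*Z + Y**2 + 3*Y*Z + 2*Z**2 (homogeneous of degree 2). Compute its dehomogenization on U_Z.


f(x, y) = 2*x**2 + x*y + x + y**2 + 3*y + 2

On U_Z we set Z = 1. Each monomial c·X^i·Y^j·Z^k in F becomes c·x^i·y^j·1^k = c·x^i·y^j.
Substituting Z = 1: F(X, Y, 1) = 2*x**2 + x*y + x + y**2 + 3*y + 2.
Note: deg(f) ≤ deg(F) = 2; strict inequality happens when F is divisible by Z (lost terms).


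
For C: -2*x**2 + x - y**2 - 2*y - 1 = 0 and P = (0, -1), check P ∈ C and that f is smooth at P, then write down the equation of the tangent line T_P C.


Tangent line at P: x = 0.

Step 1: f(0, -1) = 0, so P lies on C.
Step 2: partial derivatives
  f_x(x, y) = 1 - 4*x, f_y(x, y) = -2*y - 2.
  f_x(P) = 1, f_y(P) = 0 (gradient nonzero, so P is smooth).
Step 3: tangent line at P: 1·(x − 0) + 0·(y − -1) = 0.
Expanding: x = 0.


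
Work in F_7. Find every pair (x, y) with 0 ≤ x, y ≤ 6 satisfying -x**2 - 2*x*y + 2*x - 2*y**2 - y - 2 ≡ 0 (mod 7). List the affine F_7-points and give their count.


Affine F_7-points: {(1, 3), (1, 6), (2, 3), (2, 5), (3, 1), (3, 6), (4, 1), (4, 5)}; count = 8.

For each of the 49 pairs (x, y) ∈ F_7², evaluate f(x, y) mod 7. Record the zeros.
  x = 0: [0↦5, 1↦2, 2↦2, 3↦5, 4↦4, 5↦6, 6↦4]  zeros at y ∈ ∅
  x = 1: [0↦6, 1↦1, 2↦6, 3↦0, 4↦4, 5↦4, 6↦0]  zeros at y ∈ {3, 6}
  x = 2: [0↦5, 1↦5, 2↦1, 3↦0, 4↦2, 5↦0, 6↦1]  zeros at y ∈ {3, 5}
  x = 3: [0↦2, 1↦0, 2↦1, 3↦5, 4↦5, 5↦1, 6↦0]  zeros at y ∈ {1, 6}
  x = 4: [0↦4, 1↦0, 2↦6, 3↦1, 4↦6, 5↦0, 6↦4]  zeros at y ∈ {1, 5}
  x = 5: [0↦4, 1↦5, 2↦2, 3↦2, 4↦5, 5↦4, 6↦6]  zeros at y ∈ ∅
  x = 6: [0↦2, 1↦1, 2↦3, 3↦1, 4↦2, 5↦6, 6↦6]  zeros at y ∈ ∅
Collecting zeros: affine points = {(1, 3), (1, 6), (2, 3), (2, 5), (3, 1), (3, 6), (4, 1), (4, 5)}.
Total count |C(F_7)_aff| = 8.
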